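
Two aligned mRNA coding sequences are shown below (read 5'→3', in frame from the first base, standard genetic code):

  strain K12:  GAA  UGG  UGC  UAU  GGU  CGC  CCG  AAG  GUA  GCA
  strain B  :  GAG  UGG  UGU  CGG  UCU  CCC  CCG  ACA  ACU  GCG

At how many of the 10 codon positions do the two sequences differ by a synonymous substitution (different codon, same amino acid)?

Codon 1: GAA Glu / GAG Glu — synonymous.
Codon 2: UGG Trp / UGG Trp — identical.
Codon 3: UGC Cys / UGU Cys — synonymous.
Codon 4: UAU Tyr / CGG Arg — nonsynonymous.
Codon 5: GGU Gly / UCU Ser — nonsynonymous.
Codon 6: CGC Arg / CCC Pro — nonsynonymous.
Codon 7: CCG Pro / CCG Pro — identical.
Codon 8: AAG Lys / ACA Thr — nonsynonymous.
Codon 9: GUA Val / ACU Thr — nonsynonymous.
Codon 10: GCA Ala / GCG Ala — synonymous.
Synonymous differences: 3.

3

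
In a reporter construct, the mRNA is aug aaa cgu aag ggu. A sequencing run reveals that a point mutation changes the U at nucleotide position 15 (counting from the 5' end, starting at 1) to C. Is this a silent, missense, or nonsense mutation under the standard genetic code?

silent

Position 15 falls in codon 5: GGU → Gly.
After the substitution the codon is GGC → Gly.
Both encode Gly, so the change is synonymous.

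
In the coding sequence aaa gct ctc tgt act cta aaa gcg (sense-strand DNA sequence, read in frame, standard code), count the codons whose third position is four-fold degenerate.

5

Codon 1 AAA (Lys): third position 2-fold.
Codon 2 GCT (Ala): third position 4-fold.
Codon 3 CTC (Leu): third position 4-fold.
Codon 4 TGT (Cys): third position 2-fold.
Codon 5 ACT (Thr): third position 4-fold.
Codon 6 CTA (Leu): third position 4-fold.
Codon 7 AAA (Lys): third position 2-fold.
Codon 8 GCG (Ala): third position 4-fold.
Four-fold degenerate third positions: 5.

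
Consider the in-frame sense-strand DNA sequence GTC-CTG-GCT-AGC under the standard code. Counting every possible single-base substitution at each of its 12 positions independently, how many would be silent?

11

Codon 1 (GTC, Val): 3 synonymous substitutions.
Codon 2 (CTG, Leu): 4 synonymous substitutions.
Codon 3 (GCT, Ala): 3 synonymous substitutions.
Codon 4 (AGC, Ser): 1 synonymous substitution.
Total: 3 + 4 + 3 + 1 = 11.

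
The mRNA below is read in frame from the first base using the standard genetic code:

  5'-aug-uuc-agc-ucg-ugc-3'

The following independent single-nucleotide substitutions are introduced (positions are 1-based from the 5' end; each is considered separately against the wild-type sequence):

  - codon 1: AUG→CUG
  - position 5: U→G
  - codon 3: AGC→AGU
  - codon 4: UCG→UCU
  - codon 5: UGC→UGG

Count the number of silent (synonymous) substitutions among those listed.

2

Codon 1: AUG (Met) → CUG (Leu) — missense.
Codon 2: UUC (Phe) → UGC (Cys) — missense.
Codon 3: AGC (Ser) → AGU (Ser) — synonymous.
Codon 4: UCG (Ser) → UCU (Ser) — synonymous.
Codon 5: UGC (Cys) → UGG (Trp) — missense.
Synonymous: 2 of 5.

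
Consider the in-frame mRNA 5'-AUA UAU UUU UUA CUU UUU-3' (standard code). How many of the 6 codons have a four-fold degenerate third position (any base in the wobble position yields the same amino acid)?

Codon 1 AUA (Ile): third position 3-fold.
Codon 2 UAU (Tyr): third position 2-fold.
Codon 3 UUU (Phe): third position 2-fold.
Codon 4 UUA (Leu): third position 2-fold.
Codon 5 CUU (Leu): third position 4-fold.
Codon 6 UUU (Phe): third position 2-fold.
Four-fold degenerate third positions: 1.

1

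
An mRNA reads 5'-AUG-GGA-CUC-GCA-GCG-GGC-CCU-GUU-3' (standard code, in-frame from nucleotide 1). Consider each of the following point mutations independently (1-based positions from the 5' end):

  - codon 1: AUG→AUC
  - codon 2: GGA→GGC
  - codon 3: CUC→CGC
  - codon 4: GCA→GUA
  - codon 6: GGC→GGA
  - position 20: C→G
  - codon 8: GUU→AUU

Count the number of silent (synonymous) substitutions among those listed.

Codon 1: AUG (Met) → AUC (Ile) — missense.
Codon 2: GGA (Gly) → GGC (Gly) — synonymous.
Codon 3: CUC (Leu) → CGC (Arg) — missense.
Codon 4: GCA (Ala) → GUA (Val) — missense.
Codon 6: GGC (Gly) → GGA (Gly) — synonymous.
Codon 7: CCU (Pro) → CGU (Arg) — missense.
Codon 8: GUU (Val) → AUU (Ile) — missense.
Synonymous: 2 of 7.

2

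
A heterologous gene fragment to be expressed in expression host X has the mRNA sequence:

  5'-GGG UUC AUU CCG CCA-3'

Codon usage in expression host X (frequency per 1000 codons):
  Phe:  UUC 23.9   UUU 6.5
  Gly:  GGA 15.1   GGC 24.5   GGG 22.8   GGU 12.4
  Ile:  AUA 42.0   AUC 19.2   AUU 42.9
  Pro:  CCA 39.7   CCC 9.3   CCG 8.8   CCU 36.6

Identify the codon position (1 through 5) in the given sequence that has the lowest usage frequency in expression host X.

4

Codon 1 GGG (Gly): 22.8 per 1000.
Codon 2 UUC (Phe): 23.9 per 1000.
Codon 3 AUU (Ile): 42.9 per 1000.
Codon 4 CCG (Pro): 8.8 per 1000.
Codon 5 CCA (Pro): 39.7 per 1000.
Lowest frequency is 8.8 at codon 4.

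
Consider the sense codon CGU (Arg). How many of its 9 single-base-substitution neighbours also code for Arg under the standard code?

Position 1: none → 0 synonymous.
Position 2: none → 0 synonymous.
Position 3: CGC, CGA, CGG → 3 synonymous.
Total: 0 + 0 + 3 = 3.

3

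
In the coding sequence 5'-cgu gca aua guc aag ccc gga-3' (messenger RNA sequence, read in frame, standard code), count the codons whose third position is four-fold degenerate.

Codon 1 CGU (Arg): third position 4-fold.
Codon 2 GCA (Ala): third position 4-fold.
Codon 3 AUA (Ile): third position 3-fold.
Codon 4 GUC (Val): third position 4-fold.
Codon 5 AAG (Lys): third position 2-fold.
Codon 6 CCC (Pro): third position 4-fold.
Codon 7 GGA (Gly): third position 4-fold.
Four-fold degenerate third positions: 5.

5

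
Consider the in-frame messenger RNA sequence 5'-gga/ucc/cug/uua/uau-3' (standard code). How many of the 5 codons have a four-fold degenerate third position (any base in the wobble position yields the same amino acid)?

Codon 1 GGA (Gly): third position 4-fold.
Codon 2 UCC (Ser): third position 4-fold.
Codon 3 CUG (Leu): third position 4-fold.
Codon 4 UUA (Leu): third position 2-fold.
Codon 5 UAU (Tyr): third position 2-fold.
Four-fold degenerate third positions: 3.

3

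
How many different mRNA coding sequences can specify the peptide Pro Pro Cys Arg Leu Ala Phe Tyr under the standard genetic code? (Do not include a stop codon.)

Pro: 4 codons.
Pro: 4 codons.
Cys: 2 codons.
Arg: 6 codons.
Leu: 6 codons.
Ala: 4 codons.
Phe: 2 codons.
Tyr: 2 codons.
4 × 4 × 2 × 6 × 6 × 4 × 2 × 2 = 18432.

18432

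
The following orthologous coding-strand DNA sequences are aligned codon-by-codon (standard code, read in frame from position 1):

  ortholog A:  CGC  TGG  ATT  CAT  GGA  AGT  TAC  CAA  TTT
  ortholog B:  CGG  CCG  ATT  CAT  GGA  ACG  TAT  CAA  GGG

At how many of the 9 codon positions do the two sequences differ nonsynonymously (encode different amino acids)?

3

Codon 1: CGC Arg / CGG Arg — synonymous.
Codon 2: TGG Trp / CCG Pro — nonsynonymous.
Codon 3: ATT Ile / ATT Ile — identical.
Codon 4: CAT His / CAT His — identical.
Codon 5: GGA Gly / GGA Gly — identical.
Codon 6: AGT Ser / ACG Thr — nonsynonymous.
Codon 7: TAC Tyr / TAT Tyr — synonymous.
Codon 8: CAA Gln / CAA Gln — identical.
Codon 9: TTT Phe / GGG Gly — nonsynonymous.
Nonsynonymous differences: 3.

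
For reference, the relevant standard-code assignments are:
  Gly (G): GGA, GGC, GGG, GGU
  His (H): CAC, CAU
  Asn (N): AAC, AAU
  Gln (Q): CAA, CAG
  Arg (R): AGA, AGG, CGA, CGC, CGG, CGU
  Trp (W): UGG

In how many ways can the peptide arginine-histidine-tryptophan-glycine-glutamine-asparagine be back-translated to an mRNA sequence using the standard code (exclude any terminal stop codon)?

192

Arg: 6 codons.
His: 2 codons.
Trp: 1 codon.
Gly: 4 codons.
Gln: 2 codons.
Asn: 2 codons.
6 × 2 × 1 × 4 × 2 × 2 = 192.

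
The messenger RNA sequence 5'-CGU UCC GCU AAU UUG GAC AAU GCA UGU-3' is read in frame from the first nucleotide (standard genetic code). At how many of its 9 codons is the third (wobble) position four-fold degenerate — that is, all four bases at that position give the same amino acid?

4

Codon 1 CGU (Arg): third position 4-fold.
Codon 2 UCC (Ser): third position 4-fold.
Codon 3 GCU (Ala): third position 4-fold.
Codon 4 AAU (Asn): third position 2-fold.
Codon 5 UUG (Leu): third position 2-fold.
Codon 6 GAC (Asp): third position 2-fold.
Codon 7 AAU (Asn): third position 2-fold.
Codon 8 GCA (Ala): third position 4-fold.
Codon 9 UGU (Cys): third position 2-fold.
Four-fold degenerate third positions: 4.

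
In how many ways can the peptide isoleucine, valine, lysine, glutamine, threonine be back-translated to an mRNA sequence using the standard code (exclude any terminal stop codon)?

Ile: 3 codons.
Val: 4 codons.
Lys: 2 codons.
Gln: 2 codons.
Thr: 4 codons.
3 × 4 × 2 × 2 × 4 = 192.

192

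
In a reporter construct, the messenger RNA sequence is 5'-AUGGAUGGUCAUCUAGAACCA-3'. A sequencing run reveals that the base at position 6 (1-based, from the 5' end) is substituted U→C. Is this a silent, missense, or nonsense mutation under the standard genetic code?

silent

Position 6 falls in codon 2: GAU → Asp.
After the substitution the codon is GAC → Asp.
Both encode Asp, so the change is synonymous.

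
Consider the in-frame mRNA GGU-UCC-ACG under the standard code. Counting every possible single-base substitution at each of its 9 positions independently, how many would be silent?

9

Codon 1 (GGU, Gly): 3 synonymous substitutions.
Codon 2 (UCC, Ser): 3 synonymous substitutions.
Codon 3 (ACG, Thr): 3 synonymous substitutions.
Total: 3 + 3 + 3 = 9.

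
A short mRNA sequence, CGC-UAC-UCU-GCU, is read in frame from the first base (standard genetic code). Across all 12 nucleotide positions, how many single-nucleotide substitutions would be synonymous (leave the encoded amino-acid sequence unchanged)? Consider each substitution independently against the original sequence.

10

Codon 1 (CGC, Arg): 3 synonymous substitutions.
Codon 2 (UAC, Tyr): 1 synonymous substitution.
Codon 3 (UCU, Ser): 3 synonymous substitutions.
Codon 4 (GCU, Ala): 3 synonymous substitutions.
Total: 3 + 1 + 3 + 3 = 10.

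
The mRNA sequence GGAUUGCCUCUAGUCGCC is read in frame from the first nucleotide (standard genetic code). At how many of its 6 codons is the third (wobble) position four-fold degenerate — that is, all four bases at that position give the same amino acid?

Codon 1 GGA (Gly): third position 4-fold.
Codon 2 UUG (Leu): third position 2-fold.
Codon 3 CCU (Pro): third position 4-fold.
Codon 4 CUA (Leu): third position 4-fold.
Codon 5 GUC (Val): third position 4-fold.
Codon 6 GCC (Ala): third position 4-fold.
Four-fold degenerate third positions: 5.

5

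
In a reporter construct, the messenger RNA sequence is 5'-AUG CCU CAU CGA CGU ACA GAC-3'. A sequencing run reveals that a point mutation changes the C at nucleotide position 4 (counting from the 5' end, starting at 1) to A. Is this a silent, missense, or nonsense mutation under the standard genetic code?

missense

Position 4 falls in codon 2: CCU → Pro.
After the substitution the codon is ACU → Thr.
Pro ≠ Thr, so this is a missense mutation.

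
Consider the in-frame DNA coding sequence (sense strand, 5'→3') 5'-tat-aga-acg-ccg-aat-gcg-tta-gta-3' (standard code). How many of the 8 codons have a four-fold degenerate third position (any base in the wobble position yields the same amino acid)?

4

Codon 1 TAT (Tyr): third position 2-fold.
Codon 2 AGA (Arg): third position 2-fold.
Codon 3 ACG (Thr): third position 4-fold.
Codon 4 CCG (Pro): third position 4-fold.
Codon 5 AAT (Asn): third position 2-fold.
Codon 6 GCG (Ala): third position 4-fold.
Codon 7 TTA (Leu): third position 2-fold.
Codon 8 GTA (Val): third position 4-fold.
Four-fold degenerate third positions: 4.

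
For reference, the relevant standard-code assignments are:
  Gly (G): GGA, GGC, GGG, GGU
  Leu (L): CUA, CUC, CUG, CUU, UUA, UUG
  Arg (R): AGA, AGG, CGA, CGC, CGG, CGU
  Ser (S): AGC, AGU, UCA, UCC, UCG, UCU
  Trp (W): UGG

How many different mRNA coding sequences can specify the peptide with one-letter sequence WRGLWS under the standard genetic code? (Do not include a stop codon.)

Trp: 1 codon.
Arg: 6 codons.
Gly: 4 codons.
Leu: 6 codons.
Trp: 1 codon.
Ser: 6 codons.
1 × 6 × 4 × 6 × 1 × 6 = 864.

864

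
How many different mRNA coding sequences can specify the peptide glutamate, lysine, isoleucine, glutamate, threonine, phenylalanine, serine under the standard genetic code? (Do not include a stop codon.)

1152

Glu: 2 codons.
Lys: 2 codons.
Ile: 3 codons.
Glu: 2 codons.
Thr: 4 codons.
Phe: 2 codons.
Ser: 6 codons.
2 × 2 × 3 × 2 × 4 × 2 × 6 = 1152.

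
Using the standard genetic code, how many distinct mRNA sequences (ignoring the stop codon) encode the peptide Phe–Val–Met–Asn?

16

Phe: 2 codons.
Val: 4 codons.
Met: 1 codon.
Asn: 2 codons.
2 × 4 × 1 × 2 = 16.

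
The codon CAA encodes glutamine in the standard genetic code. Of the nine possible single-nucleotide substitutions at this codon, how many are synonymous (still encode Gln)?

1

Position 1: none → 0 synonymous.
Position 2: none → 0 synonymous.
Position 3: CAG → 1 synonymous.
Total: 0 + 0 + 1 = 1.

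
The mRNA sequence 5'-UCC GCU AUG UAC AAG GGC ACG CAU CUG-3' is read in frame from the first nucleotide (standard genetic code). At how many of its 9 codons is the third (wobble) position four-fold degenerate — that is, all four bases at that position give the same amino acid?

5

Codon 1 UCC (Ser): third position 4-fold.
Codon 2 GCU (Ala): third position 4-fold.
Codon 3 AUG (Met): third position 1-fold.
Codon 4 UAC (Tyr): third position 2-fold.
Codon 5 AAG (Lys): third position 2-fold.
Codon 6 GGC (Gly): third position 4-fold.
Codon 7 ACG (Thr): third position 4-fold.
Codon 8 CAU (His): third position 2-fold.
Codon 9 CUG (Leu): third position 4-fold.
Four-fold degenerate third positions: 5.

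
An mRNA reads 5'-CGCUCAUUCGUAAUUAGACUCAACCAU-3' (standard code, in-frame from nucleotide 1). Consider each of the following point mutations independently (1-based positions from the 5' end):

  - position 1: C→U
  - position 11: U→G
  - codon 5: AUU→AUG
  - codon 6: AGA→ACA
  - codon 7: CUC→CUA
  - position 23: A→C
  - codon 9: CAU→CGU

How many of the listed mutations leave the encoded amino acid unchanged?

Codon 1: CGC (Arg) → UGC (Cys) — missense.
Codon 4: GUA (Val) → GGA (Gly) — missense.
Codon 5: AUU (Ile) → AUG (Met) — missense.
Codon 6: AGA (Arg) → ACA (Thr) — missense.
Codon 7: CUC (Leu) → CUA (Leu) — synonymous.
Codon 8: AAC (Asn) → ACC (Thr) — missense.
Codon 9: CAU (His) → CGU (Arg) — missense.
Synonymous: 1 of 7.

1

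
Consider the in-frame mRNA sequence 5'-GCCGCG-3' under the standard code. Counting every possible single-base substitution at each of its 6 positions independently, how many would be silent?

Codon 1 (GCC, Ala): 3 synonymous substitutions.
Codon 2 (GCG, Ala): 3 synonymous substitutions.
Total: 3 + 3 = 6.

6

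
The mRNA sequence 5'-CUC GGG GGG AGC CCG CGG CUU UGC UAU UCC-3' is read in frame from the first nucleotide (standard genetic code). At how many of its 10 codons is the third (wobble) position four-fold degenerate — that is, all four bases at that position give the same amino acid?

Codon 1 CUC (Leu): third position 4-fold.
Codon 2 GGG (Gly): third position 4-fold.
Codon 3 GGG (Gly): third position 4-fold.
Codon 4 AGC (Ser): third position 2-fold.
Codon 5 CCG (Pro): third position 4-fold.
Codon 6 CGG (Arg): third position 4-fold.
Codon 7 CUU (Leu): third position 4-fold.
Codon 8 UGC (Cys): third position 2-fold.
Codon 9 UAU (Tyr): third position 2-fold.
Codon 10 UCC (Ser): third position 4-fold.
Four-fold degenerate third positions: 7.

7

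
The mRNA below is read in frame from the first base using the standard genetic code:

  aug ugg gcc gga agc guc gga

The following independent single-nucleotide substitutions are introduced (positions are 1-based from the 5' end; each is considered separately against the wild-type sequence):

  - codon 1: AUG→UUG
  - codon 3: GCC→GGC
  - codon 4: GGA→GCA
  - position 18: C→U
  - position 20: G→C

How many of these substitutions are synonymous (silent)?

1

Codon 1: AUG (Met) → UUG (Leu) — missense.
Codon 3: GCC (Ala) → GGC (Gly) — missense.
Codon 4: GGA (Gly) → GCA (Ala) — missense.
Codon 6: GUC (Val) → GUU (Val) — synonymous.
Codon 7: GGA (Gly) → GCA (Ala) — missense.
Synonymous: 1 of 5.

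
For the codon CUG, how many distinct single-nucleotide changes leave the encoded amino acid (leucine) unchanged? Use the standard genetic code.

4

Position 1: UUG → 1 synonymous.
Position 2: none → 0 synonymous.
Position 3: CUU, CUC, CUA → 3 synonymous.
Total: 1 + 0 + 3 = 4.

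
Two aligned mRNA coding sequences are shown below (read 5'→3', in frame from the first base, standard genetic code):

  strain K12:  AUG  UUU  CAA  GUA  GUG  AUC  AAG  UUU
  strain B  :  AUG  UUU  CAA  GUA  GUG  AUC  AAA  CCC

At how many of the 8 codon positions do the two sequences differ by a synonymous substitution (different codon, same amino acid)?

1

Codon 1: AUG Met / AUG Met — identical.
Codon 2: UUU Phe / UUU Phe — identical.
Codon 3: CAA Gln / CAA Gln — identical.
Codon 4: GUA Val / GUA Val — identical.
Codon 5: GUG Val / GUG Val — identical.
Codon 6: AUC Ile / AUC Ile — identical.
Codon 7: AAG Lys / AAA Lys — synonymous.
Codon 8: UUU Phe / CCC Pro — nonsynonymous.
Synonymous differences: 1.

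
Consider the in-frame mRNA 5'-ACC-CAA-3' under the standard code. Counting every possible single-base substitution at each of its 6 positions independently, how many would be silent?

Codon 1 (ACC, Thr): 3 synonymous substitutions.
Codon 2 (CAA, Gln): 1 synonymous substitution.
Total: 3 + 1 = 4.

4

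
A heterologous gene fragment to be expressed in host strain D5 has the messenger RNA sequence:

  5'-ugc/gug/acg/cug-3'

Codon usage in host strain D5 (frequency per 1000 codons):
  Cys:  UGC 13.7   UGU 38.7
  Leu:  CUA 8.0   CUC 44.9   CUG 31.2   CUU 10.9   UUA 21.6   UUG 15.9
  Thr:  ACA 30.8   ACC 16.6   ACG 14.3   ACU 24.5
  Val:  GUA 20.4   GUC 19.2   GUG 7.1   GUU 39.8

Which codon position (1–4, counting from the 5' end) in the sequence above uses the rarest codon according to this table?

2

Codon 1 UGC (Cys): 13.7 per 1000.
Codon 2 GUG (Val): 7.1 per 1000.
Codon 3 ACG (Thr): 14.3 per 1000.
Codon 4 CUG (Leu): 31.2 per 1000.
Lowest frequency is 7.1 at codon 2.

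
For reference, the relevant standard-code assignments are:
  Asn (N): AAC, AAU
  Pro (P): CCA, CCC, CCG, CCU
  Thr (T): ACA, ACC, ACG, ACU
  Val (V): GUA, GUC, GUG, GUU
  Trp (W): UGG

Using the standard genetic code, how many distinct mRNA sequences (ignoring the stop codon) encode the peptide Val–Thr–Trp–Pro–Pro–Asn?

Val: 4 codons.
Thr: 4 codons.
Trp: 1 codon.
Pro: 4 codons.
Pro: 4 codons.
Asn: 2 codons.
4 × 4 × 1 × 4 × 4 × 2 = 512.

512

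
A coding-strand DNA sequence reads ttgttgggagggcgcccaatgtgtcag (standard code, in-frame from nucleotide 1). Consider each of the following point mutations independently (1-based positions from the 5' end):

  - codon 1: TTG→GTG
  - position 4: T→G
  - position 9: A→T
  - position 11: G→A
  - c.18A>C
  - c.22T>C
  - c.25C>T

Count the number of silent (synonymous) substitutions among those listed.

2

Codon 1: TTG (Leu) → GTG (Val) — missense.
Codon 2: TTG (Leu) → GTG (Val) — missense.
Codon 3: GGA (Gly) → GGT (Gly) — synonymous.
Codon 4: GGG (Gly) → GAG (Glu) — missense.
Codon 6: CCA (Pro) → CCC (Pro) — synonymous.
Codon 8: TGT (Cys) → CGT (Arg) — missense.
Codon 9: CAG (Gln) → TAG (Stop) — nonsense.
Synonymous: 2 of 7.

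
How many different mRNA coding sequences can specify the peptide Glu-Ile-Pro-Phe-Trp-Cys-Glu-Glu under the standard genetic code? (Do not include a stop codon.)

Glu: 2 codons.
Ile: 3 codons.
Pro: 4 codons.
Phe: 2 codons.
Trp: 1 codon.
Cys: 2 codons.
Glu: 2 codons.
Glu: 2 codons.
2 × 3 × 4 × 2 × 1 × 2 × 2 × 2 = 384.

384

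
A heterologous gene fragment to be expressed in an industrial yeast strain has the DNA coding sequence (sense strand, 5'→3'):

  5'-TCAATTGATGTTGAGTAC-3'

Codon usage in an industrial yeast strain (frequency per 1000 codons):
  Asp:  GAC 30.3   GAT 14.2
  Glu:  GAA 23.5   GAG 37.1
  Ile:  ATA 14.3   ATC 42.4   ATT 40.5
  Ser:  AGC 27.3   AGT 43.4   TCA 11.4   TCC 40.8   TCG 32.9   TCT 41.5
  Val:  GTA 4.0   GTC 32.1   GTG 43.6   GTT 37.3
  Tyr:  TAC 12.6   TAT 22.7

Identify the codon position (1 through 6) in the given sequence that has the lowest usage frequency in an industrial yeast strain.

Codon 1 TCA (Ser): 11.4 per 1000.
Codon 2 ATT (Ile): 40.5 per 1000.
Codon 3 GAT (Asp): 14.2 per 1000.
Codon 4 GTT (Val): 37.3 per 1000.
Codon 5 GAG (Glu): 37.1 per 1000.
Codon 6 TAC (Tyr): 12.6 per 1000.
Lowest frequency is 11.4 at codon 1.

1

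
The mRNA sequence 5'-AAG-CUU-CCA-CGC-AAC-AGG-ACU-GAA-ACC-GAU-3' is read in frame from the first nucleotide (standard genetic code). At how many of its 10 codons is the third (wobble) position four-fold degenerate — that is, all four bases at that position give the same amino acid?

Codon 1 AAG (Lys): third position 2-fold.
Codon 2 CUU (Leu): third position 4-fold.
Codon 3 CCA (Pro): third position 4-fold.
Codon 4 CGC (Arg): third position 4-fold.
Codon 5 AAC (Asn): third position 2-fold.
Codon 6 AGG (Arg): third position 2-fold.
Codon 7 ACU (Thr): third position 4-fold.
Codon 8 GAA (Glu): third position 2-fold.
Codon 9 ACC (Thr): third position 4-fold.
Codon 10 GAU (Asp): third position 2-fold.
Four-fold degenerate third positions: 5.

5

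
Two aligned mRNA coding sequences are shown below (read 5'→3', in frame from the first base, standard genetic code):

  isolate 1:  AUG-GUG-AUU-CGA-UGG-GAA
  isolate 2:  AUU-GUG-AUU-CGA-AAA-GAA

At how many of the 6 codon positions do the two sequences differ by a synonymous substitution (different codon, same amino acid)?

Codon 1: AUG Met / AUU Ile — nonsynonymous.
Codon 2: GUG Val / GUG Val — identical.
Codon 3: AUU Ile / AUU Ile — identical.
Codon 4: CGA Arg / CGA Arg — identical.
Codon 5: UGG Trp / AAA Lys — nonsynonymous.
Codon 6: GAA Glu / GAA Glu — identical.
Synonymous differences: 0.

0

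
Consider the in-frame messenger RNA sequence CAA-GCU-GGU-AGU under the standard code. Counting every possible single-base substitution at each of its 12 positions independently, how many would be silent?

Codon 1 (CAA, Gln): 1 synonymous substitution.
Codon 2 (GCU, Ala): 3 synonymous substitutions.
Codon 3 (GGU, Gly): 3 synonymous substitutions.
Codon 4 (AGU, Ser): 1 synonymous substitution.
Total: 1 + 3 + 3 + 1 = 8.

8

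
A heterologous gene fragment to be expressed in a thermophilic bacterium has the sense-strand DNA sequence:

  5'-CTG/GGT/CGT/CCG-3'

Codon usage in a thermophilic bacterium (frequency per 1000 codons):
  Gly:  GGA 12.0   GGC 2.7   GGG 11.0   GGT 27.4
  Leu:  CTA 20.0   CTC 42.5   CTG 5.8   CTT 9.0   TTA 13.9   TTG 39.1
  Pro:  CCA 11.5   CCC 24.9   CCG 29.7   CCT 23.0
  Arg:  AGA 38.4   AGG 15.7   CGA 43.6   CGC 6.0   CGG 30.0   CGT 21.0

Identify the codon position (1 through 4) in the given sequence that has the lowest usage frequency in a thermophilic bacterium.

1

Codon 1 CTG (Leu): 5.8 per 1000.
Codon 2 GGT (Gly): 27.4 per 1000.
Codon 3 CGT (Arg): 21.0 per 1000.
Codon 4 CCG (Pro): 29.7 per 1000.
Lowest frequency is 5.8 at codon 1.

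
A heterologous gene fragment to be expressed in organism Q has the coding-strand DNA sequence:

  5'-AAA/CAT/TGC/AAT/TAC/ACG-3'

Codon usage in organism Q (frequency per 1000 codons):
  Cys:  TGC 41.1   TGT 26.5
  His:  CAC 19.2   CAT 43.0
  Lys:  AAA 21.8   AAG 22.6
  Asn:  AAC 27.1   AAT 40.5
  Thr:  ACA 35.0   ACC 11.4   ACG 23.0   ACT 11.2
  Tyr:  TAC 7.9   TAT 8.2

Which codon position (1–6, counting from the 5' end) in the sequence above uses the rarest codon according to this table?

Codon 1 AAA (Lys): 21.8 per 1000.
Codon 2 CAT (His): 43.0 per 1000.
Codon 3 TGC (Cys): 41.1 per 1000.
Codon 4 AAT (Asn): 40.5 per 1000.
Codon 5 TAC (Tyr): 7.9 per 1000.
Codon 6 ACG (Thr): 23.0 per 1000.
Lowest frequency is 7.9 at codon 5.

5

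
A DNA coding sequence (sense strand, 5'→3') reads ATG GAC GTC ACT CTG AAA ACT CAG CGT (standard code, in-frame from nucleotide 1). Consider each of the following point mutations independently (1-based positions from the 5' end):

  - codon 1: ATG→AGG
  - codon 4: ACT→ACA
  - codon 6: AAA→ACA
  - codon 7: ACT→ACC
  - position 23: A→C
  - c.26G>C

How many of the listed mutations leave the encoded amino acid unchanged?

2

Codon 1: ATG (Met) → AGG (Arg) — missense.
Codon 4: ACT (Thr) → ACA (Thr) — synonymous.
Codon 6: AAA (Lys) → ACA (Thr) — missense.
Codon 7: ACT (Thr) → ACC (Thr) — synonymous.
Codon 8: CAG (Gln) → CCG (Pro) — missense.
Codon 9: CGT (Arg) → CCT (Pro) — missense.
Synonymous: 2 of 6.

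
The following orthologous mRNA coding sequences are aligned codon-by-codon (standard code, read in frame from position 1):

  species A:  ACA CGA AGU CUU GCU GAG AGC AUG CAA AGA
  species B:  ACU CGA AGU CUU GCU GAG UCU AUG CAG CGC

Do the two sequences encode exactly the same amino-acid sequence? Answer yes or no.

Codon 1: ACA Thr / ACU Thr — synonymous.
Codon 2: CGA Arg / CGA Arg — identical.
Codon 3: AGU Ser / AGU Ser — identical.
Codon 4: CUU Leu / CUU Leu — identical.
Codon 5: GCU Ala / GCU Ala — identical.
Codon 6: GAG Glu / GAG Glu — identical.
Codon 7: AGC Ser / UCU Ser — synonymous.
Codon 8: AUG Met / AUG Met — identical.
Codon 9: CAA Gln / CAG Gln — synonymous.
Codon 10: AGA Arg / CGC Arg — synonymous.
Nonsynonymous differences: 0 → same protein.

yes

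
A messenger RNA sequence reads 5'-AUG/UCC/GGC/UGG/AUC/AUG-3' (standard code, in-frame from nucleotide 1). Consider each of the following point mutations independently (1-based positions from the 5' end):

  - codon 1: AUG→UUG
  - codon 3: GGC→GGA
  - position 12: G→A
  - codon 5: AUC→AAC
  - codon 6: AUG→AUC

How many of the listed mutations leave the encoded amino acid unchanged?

1

Codon 1: AUG (Met) → UUG (Leu) — missense.
Codon 3: GGC (Gly) → GGA (Gly) — synonymous.
Codon 4: UGG (Trp) → UGA (Stop) — nonsense.
Codon 5: AUC (Ile) → AAC (Asn) — missense.
Codon 6: AUG (Met) → AUC (Ile) — missense.
Synonymous: 1 of 5.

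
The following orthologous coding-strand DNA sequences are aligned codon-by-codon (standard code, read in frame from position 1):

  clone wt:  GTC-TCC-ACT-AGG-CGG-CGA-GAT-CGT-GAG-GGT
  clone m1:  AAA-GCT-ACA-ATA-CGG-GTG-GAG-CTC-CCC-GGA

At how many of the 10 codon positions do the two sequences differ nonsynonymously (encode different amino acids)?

7

Codon 1: GTC Val / AAA Lys — nonsynonymous.
Codon 2: TCC Ser / GCT Ala — nonsynonymous.
Codon 3: ACT Thr / ACA Thr — synonymous.
Codon 4: AGG Arg / ATA Ile — nonsynonymous.
Codon 5: CGG Arg / CGG Arg — identical.
Codon 6: CGA Arg / GTG Val — nonsynonymous.
Codon 7: GAT Asp / GAG Glu — nonsynonymous.
Codon 8: CGT Arg / CTC Leu — nonsynonymous.
Codon 9: GAG Glu / CCC Pro — nonsynonymous.
Codon 10: GGT Gly / GGA Gly — synonymous.
Nonsynonymous differences: 7.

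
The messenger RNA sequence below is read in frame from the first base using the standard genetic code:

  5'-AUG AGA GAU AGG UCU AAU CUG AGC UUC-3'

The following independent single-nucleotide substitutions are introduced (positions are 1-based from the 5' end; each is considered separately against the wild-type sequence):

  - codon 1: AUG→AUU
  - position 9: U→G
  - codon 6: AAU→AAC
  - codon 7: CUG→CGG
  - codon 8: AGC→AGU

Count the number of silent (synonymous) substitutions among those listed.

2

Codon 1: AUG (Met) → AUU (Ile) — missense.
Codon 3: GAU (Asp) → GAG (Glu) — missense.
Codon 6: AAU (Asn) → AAC (Asn) — synonymous.
Codon 7: CUG (Leu) → CGG (Arg) — missense.
Codon 8: AGC (Ser) → AGU (Ser) — synonymous.
Synonymous: 2 of 5.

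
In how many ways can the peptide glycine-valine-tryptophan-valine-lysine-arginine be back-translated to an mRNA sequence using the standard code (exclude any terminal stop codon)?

Gly: 4 codons.
Val: 4 codons.
Trp: 1 codon.
Val: 4 codons.
Lys: 2 codons.
Arg: 6 codons.
4 × 4 × 1 × 4 × 2 × 6 = 768.

768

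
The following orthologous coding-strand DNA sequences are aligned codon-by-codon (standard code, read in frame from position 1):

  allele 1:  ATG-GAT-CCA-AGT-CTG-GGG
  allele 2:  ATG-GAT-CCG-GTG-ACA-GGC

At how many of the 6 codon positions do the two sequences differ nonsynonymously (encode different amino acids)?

Codon 1: ATG Met / ATG Met — identical.
Codon 2: GAT Asp / GAT Asp — identical.
Codon 3: CCA Pro / CCG Pro — synonymous.
Codon 4: AGT Ser / GTG Val — nonsynonymous.
Codon 5: CTG Leu / ACA Thr — nonsynonymous.
Codon 6: GGG Gly / GGC Gly — synonymous.
Nonsynonymous differences: 2.

2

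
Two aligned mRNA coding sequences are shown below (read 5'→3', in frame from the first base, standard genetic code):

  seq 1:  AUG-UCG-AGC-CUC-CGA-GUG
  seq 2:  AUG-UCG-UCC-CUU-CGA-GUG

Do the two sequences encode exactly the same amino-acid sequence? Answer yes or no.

yes

Codon 1: AUG Met / AUG Met — identical.
Codon 2: UCG Ser / UCG Ser — identical.
Codon 3: AGC Ser / UCC Ser — synonymous.
Codon 4: CUC Leu / CUU Leu — synonymous.
Codon 5: CGA Arg / CGA Arg — identical.
Codon 6: GUG Val / GUG Val — identical.
Nonsynonymous differences: 0 → same protein.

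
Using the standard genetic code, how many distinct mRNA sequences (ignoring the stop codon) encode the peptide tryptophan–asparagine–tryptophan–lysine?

4

Trp: 1 codon.
Asn: 2 codons.
Trp: 1 codon.
Lys: 2 codons.
1 × 2 × 1 × 2 = 4.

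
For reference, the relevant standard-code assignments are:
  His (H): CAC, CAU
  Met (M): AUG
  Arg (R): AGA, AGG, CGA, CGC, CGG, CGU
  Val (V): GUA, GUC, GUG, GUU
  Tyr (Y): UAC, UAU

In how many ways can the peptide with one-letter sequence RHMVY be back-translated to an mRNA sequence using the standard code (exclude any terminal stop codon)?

Arg: 6 codons.
His: 2 codons.
Met: 1 codon.
Val: 4 codons.
Tyr: 2 codons.
6 × 2 × 1 × 4 × 2 = 96.

96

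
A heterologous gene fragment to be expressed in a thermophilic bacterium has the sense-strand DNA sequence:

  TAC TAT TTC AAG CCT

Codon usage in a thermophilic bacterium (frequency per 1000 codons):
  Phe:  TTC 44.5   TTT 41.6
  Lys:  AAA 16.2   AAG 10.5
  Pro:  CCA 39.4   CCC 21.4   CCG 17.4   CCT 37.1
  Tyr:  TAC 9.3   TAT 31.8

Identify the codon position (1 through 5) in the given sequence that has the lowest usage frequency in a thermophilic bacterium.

1

Codon 1 TAC (Tyr): 9.3 per 1000.
Codon 2 TAT (Tyr): 31.8 per 1000.
Codon 3 TTC (Phe): 44.5 per 1000.
Codon 4 AAG (Lys): 10.5 per 1000.
Codon 5 CCT (Pro): 37.1 per 1000.
Lowest frequency is 9.3 at codon 1.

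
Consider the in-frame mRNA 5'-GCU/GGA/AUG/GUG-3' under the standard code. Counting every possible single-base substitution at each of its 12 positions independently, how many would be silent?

9

Codon 1 (GCU, Ala): 3 synonymous substitutions.
Codon 2 (GGA, Gly): 3 synonymous substitutions.
Codon 3 (AUG, Met): 0 synonymous substitutions.
Codon 4 (GUG, Val): 3 synonymous substitutions.
Total: 3 + 3 + 0 + 3 = 9.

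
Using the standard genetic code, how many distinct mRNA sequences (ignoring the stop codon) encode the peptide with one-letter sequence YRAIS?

864

Tyr: 2 codons.
Arg: 6 codons.
Ala: 4 codons.
Ile: 3 codons.
Ser: 6 codons.
2 × 6 × 4 × 3 × 6 = 864.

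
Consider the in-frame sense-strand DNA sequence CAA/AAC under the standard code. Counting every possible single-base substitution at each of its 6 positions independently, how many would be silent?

Codon 1 (CAA, Gln): 1 synonymous substitution.
Codon 2 (AAC, Asn): 1 synonymous substitution.
Total: 1 + 1 = 2.

2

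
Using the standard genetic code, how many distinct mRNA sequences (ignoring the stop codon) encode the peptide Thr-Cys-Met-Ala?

Thr: 4 codons.
Cys: 2 codons.
Met: 1 codon.
Ala: 4 codons.
4 × 2 × 1 × 4 = 32.

32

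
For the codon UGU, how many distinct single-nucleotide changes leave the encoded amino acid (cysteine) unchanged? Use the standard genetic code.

Position 1: none → 0 synonymous.
Position 2: none → 0 synonymous.
Position 3: UGC → 1 synonymous.
Total: 0 + 0 + 1 = 1.

1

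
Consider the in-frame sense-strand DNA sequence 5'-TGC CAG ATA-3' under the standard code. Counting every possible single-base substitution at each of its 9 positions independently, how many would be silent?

4

Codon 1 (TGC, Cys): 1 synonymous substitution.
Codon 2 (CAG, Gln): 1 synonymous substitution.
Codon 3 (ATA, Ile): 2 synonymous substitutions.
Total: 1 + 1 + 2 = 4.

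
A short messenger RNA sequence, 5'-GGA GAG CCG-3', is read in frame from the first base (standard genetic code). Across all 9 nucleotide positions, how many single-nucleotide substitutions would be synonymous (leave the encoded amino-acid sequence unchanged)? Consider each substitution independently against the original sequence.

Codon 1 (GGA, Gly): 3 synonymous substitutions.
Codon 2 (GAG, Glu): 1 synonymous substitution.
Codon 3 (CCG, Pro): 3 synonymous substitutions.
Total: 3 + 1 + 3 = 7.

7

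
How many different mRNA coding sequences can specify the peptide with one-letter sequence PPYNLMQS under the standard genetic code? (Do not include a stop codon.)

4608

Pro: 4 codons.
Pro: 4 codons.
Tyr: 2 codons.
Asn: 2 codons.
Leu: 6 codons.
Met: 1 codon.
Gln: 2 codons.
Ser: 6 codons.
4 × 4 × 2 × 2 × 6 × 1 × 2 × 6 = 4608.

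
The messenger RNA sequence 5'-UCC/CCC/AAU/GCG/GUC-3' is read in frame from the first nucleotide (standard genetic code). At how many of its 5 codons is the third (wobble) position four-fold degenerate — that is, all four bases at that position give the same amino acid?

4

Codon 1 UCC (Ser): third position 4-fold.
Codon 2 CCC (Pro): third position 4-fold.
Codon 3 AAU (Asn): third position 2-fold.
Codon 4 GCG (Ala): third position 4-fold.
Codon 5 GUC (Val): third position 4-fold.
Four-fold degenerate third positions: 4.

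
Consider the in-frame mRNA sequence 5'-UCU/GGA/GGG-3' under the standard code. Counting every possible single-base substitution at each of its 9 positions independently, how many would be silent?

Codon 1 (UCU, Ser): 3 synonymous substitutions.
Codon 2 (GGA, Gly): 3 synonymous substitutions.
Codon 3 (GGG, Gly): 3 synonymous substitutions.
Total: 3 + 3 + 3 = 9.

9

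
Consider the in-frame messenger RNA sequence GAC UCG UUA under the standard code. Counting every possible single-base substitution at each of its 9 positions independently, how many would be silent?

6

Codon 1 (GAC, Asp): 1 synonymous substitution.
Codon 2 (UCG, Ser): 3 synonymous substitutions.
Codon 3 (UUA, Leu): 2 synonymous substitutions.
Total: 1 + 3 + 2 = 6.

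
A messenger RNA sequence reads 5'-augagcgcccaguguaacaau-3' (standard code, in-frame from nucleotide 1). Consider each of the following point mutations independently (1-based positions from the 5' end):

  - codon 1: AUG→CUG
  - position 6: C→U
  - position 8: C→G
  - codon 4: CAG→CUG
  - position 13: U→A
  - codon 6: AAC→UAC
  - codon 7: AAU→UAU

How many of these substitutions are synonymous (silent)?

1

Codon 1: AUG (Met) → CUG (Leu) — missense.
Codon 2: AGC (Ser) → AGU (Ser) — synonymous.
Codon 3: GCC (Ala) → GGC (Gly) — missense.
Codon 4: CAG (Gln) → CUG (Leu) — missense.
Codon 5: UGU (Cys) → AGU (Ser) — missense.
Codon 6: AAC (Asn) → UAC (Tyr) — missense.
Codon 7: AAU (Asn) → UAU (Tyr) — missense.
Synonymous: 1 of 7.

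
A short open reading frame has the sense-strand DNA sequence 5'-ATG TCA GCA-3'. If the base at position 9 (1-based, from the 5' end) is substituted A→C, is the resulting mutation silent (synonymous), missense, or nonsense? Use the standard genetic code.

silent

Position 9 falls in codon 3: GCA → Ala.
After the substitution the codon is GCC → Ala.
Both encode Ala, so the change is synonymous.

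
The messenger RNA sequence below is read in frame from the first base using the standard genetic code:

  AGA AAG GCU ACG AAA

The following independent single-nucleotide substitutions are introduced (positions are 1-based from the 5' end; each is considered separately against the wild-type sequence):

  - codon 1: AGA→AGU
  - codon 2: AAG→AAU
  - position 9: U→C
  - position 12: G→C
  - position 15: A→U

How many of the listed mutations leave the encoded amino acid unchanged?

2

Codon 1: AGA (Arg) → AGU (Ser) — missense.
Codon 2: AAG (Lys) → AAU (Asn) — missense.
Codon 3: GCU (Ala) → GCC (Ala) — synonymous.
Codon 4: ACG (Thr) → ACC (Thr) — synonymous.
Codon 5: AAA (Lys) → AAU (Asn) — missense.
Synonymous: 2 of 5.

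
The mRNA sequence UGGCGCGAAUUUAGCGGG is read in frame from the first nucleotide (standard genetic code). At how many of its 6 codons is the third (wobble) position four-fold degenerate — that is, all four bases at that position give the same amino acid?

2

Codon 1 UGG (Trp): third position 1-fold.
Codon 2 CGC (Arg): third position 4-fold.
Codon 3 GAA (Glu): third position 2-fold.
Codon 4 UUU (Phe): third position 2-fold.
Codon 5 AGC (Ser): third position 2-fold.
Codon 6 GGG (Gly): third position 4-fold.
Four-fold degenerate third positions: 2.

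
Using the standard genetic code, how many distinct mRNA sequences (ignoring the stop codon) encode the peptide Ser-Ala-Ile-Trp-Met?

72

Ser: 6 codons.
Ala: 4 codons.
Ile: 3 codons.
Trp: 1 codon.
Met: 1 codon.
6 × 4 × 3 × 1 × 1 = 72.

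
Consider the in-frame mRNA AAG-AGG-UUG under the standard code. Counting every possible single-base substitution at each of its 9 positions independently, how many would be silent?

5

Codon 1 (AAG, Lys): 1 synonymous substitution.
Codon 2 (AGG, Arg): 2 synonymous substitutions.
Codon 3 (UUG, Leu): 2 synonymous substitutions.
Total: 1 + 2 + 2 = 5.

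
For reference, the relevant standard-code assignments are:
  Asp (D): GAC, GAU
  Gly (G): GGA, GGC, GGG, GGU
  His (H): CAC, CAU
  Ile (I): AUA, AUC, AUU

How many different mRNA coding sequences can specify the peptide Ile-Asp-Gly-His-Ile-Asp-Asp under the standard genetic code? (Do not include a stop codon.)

576

Ile: 3 codons.
Asp: 2 codons.
Gly: 4 codons.
His: 2 codons.
Ile: 3 codons.
Asp: 2 codons.
Asp: 2 codons.
3 × 2 × 4 × 2 × 3 × 2 × 2 = 576.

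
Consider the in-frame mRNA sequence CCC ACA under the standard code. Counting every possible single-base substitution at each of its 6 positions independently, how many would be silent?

6

Codon 1 (CCC, Pro): 3 synonymous substitutions.
Codon 2 (ACA, Thr): 3 synonymous substitutions.
Total: 3 + 3 = 6.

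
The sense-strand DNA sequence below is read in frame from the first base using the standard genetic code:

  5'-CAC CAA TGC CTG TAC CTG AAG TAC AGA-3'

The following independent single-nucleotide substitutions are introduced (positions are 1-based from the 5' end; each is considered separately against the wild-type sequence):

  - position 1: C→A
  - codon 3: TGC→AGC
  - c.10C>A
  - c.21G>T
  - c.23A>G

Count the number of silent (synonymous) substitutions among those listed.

0

Codon 1: CAC (His) → AAC (Asn) — missense.
Codon 3: TGC (Cys) → AGC (Ser) — missense.
Codon 4: CTG (Leu) → ATG (Met) — missense.
Codon 7: AAG (Lys) → AAT (Asn) — missense.
Codon 8: TAC (Tyr) → TGC (Cys) — missense.
Synonymous: 0 of 5.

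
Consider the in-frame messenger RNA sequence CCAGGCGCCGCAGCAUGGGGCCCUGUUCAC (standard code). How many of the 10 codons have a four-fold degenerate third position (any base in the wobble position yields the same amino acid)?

8

Codon 1 CCA (Pro): third position 4-fold.
Codon 2 GGC (Gly): third position 4-fold.
Codon 3 GCC (Ala): third position 4-fold.
Codon 4 GCA (Ala): third position 4-fold.
Codon 5 GCA (Ala): third position 4-fold.
Codon 6 UGG (Trp): third position 1-fold.
Codon 7 GGC (Gly): third position 4-fold.
Codon 8 CCU (Pro): third position 4-fold.
Codon 9 GUU (Val): third position 4-fold.
Codon 10 CAC (His): third position 2-fold.
Four-fold degenerate third positions: 8.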